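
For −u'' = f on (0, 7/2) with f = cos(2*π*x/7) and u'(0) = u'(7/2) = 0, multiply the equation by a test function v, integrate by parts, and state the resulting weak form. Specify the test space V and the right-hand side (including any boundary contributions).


V = H^1(0, 7/2) (no boundary constraint on v; u is determined up to an additive constant); weak form: ∫_0^7/2 u'v' dx = ∫_0^7/2 (cos(2*π*x/7)) v dx for all v ∈ V.

Multiply both sides by a test function v and integrate from 0 to 7/2:
  ∫_0^7/2 −u''(x) v(x) dx = ∫_0^7/2 f(x) v(x) dx.
Integrate the LHS by parts once:
  ∫_0^7/2 −u'' v dx = −[u'(x) v(x)]_0^7/2 + ∫_0^7/2 u'(x) v'(x) dx.
Thus ∫_0^7/2 u'(x) v'(x) dx = ∫_0^7/2 f(x) v(x) dx + [u'(x) v(x)]_0^7/2.
Choose V so that boundary terms are either known or forced to vanish.
u has homogeneous Neumann: u'(0) = u'(7/2) = 0. So [u' v]_0^7/2 = 0·v(7/2) − 0·v(0) = 0 for any v; take V = H^1(0, 7/2).
Weak formulation: find u (satisfying any essential BC) such that ∫_0^7/2 u'(x) v'(x) dx = ∫_0^7/2 f v dx for all v ∈ V (homogeneous Neumann, so boundary terms vanish).
Substituting f(x) = cos(2*π*x/7), the right-hand side is ∫_0^7/2 (cos(2*π*x/7)) v dx.
Compatibility check (pure Neumann): taking v ≡ 1 ∈ V gives 0 = ∫_0^7/2 f dx + (0) − (0), i.e. ∫_0^7/2 f dx must equal u'(0) − u'(7/2) = 0. Indeed ∫_0^7/2 (cos(2*π*x/7)) dx = 0, so the data are compatible. The solution is then unique only up to an additive constant (fix it e.g. by requiring ∫_0^7/2 u dx = 0).


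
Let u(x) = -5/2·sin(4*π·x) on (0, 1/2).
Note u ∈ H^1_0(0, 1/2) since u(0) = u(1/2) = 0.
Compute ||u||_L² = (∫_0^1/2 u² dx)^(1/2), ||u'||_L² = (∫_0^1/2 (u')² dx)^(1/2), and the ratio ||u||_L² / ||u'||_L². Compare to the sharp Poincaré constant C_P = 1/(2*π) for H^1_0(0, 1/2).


||u||_L² / ||u'||_L² = 1/(4*π) < C_P = 1/(2*π).

u(x) = -5/2·sin(4*π·x), so u'(x) = -10*π*cos(4*π*x).
Writing u(x) = A·sin(kπx/L) with A = -5/2 and k = 2, use ∫_0^L sin²(kπx/L) dx = L/2 and ∫_0^L cos²(kπx/L) dx = L/2.
u² = 25/4·sin²(4*π·x) and (u')² = 100*π^2·cos²(4*π·x), and each of sin², cos² integrates to L/2 = 1/4 over (0, 1/2).
∫_0^1/2 u² dx = 25/16, so ||u||_L² = 5/4.
∫_0^1/2 (u')² dx = 25*π^2, so ||u'||_L² = 5*π.
Ratio ||u||_L² / ||u'||_L² = 1/(4*π).
Sharp Poincaré constant on H^1_0(0, 1/2) is C_P = L/π = 1/(2*π), achieved by sin(2*π·x).
This is the k = 2 harmonic; the ratio L/(kπ) is strictly less than C_P = L/π, consistent with the sharp inequality ||u||_L² ≤ C_P ||u'||_L².


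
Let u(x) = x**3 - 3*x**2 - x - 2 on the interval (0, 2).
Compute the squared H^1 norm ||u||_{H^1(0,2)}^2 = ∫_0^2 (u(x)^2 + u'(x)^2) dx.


||u||_{H^1}^2 = 8122/105

The H^1 norm (squared) on an interval (0, L) is
  ||u||_{H^1}^2 = ∫_0^L u(x)^2 dx + ∫_0^L u'(x)^2 dx.
Compute u'(x) = 3*x**2 - 6*x - 1.
Then u(x)^2 = x**6 - 6*x**5 + 7*x**4 + 2*x**3 + 13*x**2 + 4*x + 4 and u'(x)^2 = 9*x**4 - 36*x**3 + 30*x**2 + 12*x + 1.
Integrate each monomial from 0 to 2 using ∫_0^2 c·x^n dx = c·2^(n+1)/(n+1):
  ∫_0^2 u(x)^2 dx = ∫_0^2 (x^6 - 6*x^5 + 7*x^4 + 2*x^3 + 13*x^2 + 4*x + 4) dx. Term by term:
    ∫_0^2 x^6 dx = 128/7;  ∫_0^2 -6*x^5 dx = -64;  ∫_0^2 7*x^4 dx = 224/5;
    ∫_0^2 2*x^3 dx = 8;  ∫_0^2 13*x^2 dx = 104/3;  ∫_0^2 4*x dx = 8;
    ∫_0^2 4 dx = 8.
  Sum: 128/7 − 64 + 224/5 + 8 + 104/3 + 8 + 8 = 6064/105.
  ∫_0^2 u'(x)^2 dx = ∫_0^2 (9*x^4 - 36*x^3 + 30*x^2 + 12*x + 1) dx. Term by term:
    ∫_0^2 9*x^4 dx = 288/5;  ∫_0^2 -36*x^3 dx = -144;  ∫_0^2 30*x^2 dx = 80;
    ∫_0^2 12*x dx = 24;  ∫_0^2 1 dx = 2.
  Sum: 288/5 − 144 + 80 + 24 + 2 = 98/5.
Adding: ||u||_{H^1}^2 = 6064/105 + 98/5 = 8122/105.


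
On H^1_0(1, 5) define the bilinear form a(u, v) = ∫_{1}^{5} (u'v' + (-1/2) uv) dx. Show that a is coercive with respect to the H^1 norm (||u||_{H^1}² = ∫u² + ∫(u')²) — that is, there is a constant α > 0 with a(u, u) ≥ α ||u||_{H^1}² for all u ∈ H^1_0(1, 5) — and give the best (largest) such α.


α = (-8 + π^2)/(π^2 + 16)

Coercivity of a(·,·) on H^1_0(1, 5) means a(u, u) ≥ α ||u||_{H^1}² for every u ∈ H^1_0.
The interval has length L = 4, and Poincaré/coercivity depend only on L. Here a(u, u) = ∫(u')² + (-1/2)·∫u².
Here c = -1/2 < 0 with |c| < (π/L)² = π^2/16, so coercivity still holds. The condition a(u,u) ≥ α||u||_{H^1}² reads (1−α)∫(u')² ≥ (α−c)∫u². Any admissible α is ≤ 1 (rapidly oscillating u have ∫u²/∫(u')² → 0), and α = 1 would force 0 ≥ (1−c)∫u², impossible since c < 1; so 1−α > 0. By the sharp Poincaré inequality on H^1_0 of an interval of length L, ∫(u')² ≥ (π/L)²∫u² with equality for the first sine mode sin(π(x−x₀)/L) (x₀ the left endpoint), so the inequality holds for all u iff (1−α)(π/L)² ≥ α − c, i.e. α ≤ ((π/L)² + c)/((π/L)² + 1) = (1 + c(L/π)²)/(1 + (L/π)²). (Direct route, valid since c ≤ 0: Poincaré gives c∫u² ≥ c(L/π)²∫(u')², so a(u,u) ≥ (1 + c(L/π)²)∫(u')², while ||u||_{H^1}² ≤ (1 + (L/π)²)∫(u')²; dividing yields the same α.) With (π/L)² = π^2/16 and c = -1/2, the largest admissible constant is α = ((π/L)² + c)/((π/L)² + 1).
Simplifying, α = (-8 + π^2)/(π^2 + 16).


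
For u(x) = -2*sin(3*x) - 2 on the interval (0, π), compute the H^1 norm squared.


||u||_{H^1(0,π)}^2 = 16/3 + 24*π

u'(x) = -6*cos(3*x).
Expand u² and (u')² and integrate term by term on (0, π), using: for integers n ≥ 1, ∫_0^π sin²(nx) dx = ∫_0^π cos²(nx) dx = π/2; for n ≠ n', ∫_0^π sin(nx)sin(n'x) dx = ∫_0^π cos(nx)cos(n'x) dx = 0; and by product-to-sum, ∫_0^π sin(nx)cos(n'x) dx = ½∫_0^π [sin((n+n')x) + sin((n−n')x)] dx, which is 0 when n+n' is even and 2n/(n²−n'²) when n+n' is odd (it need not vanish on (0, π)). For the constant mode: ∫_0^π 1 dx = π, ∫_0^π cos(nx) dx = 0, ∫_0^π sin(nx) dx = (1−(−1)^n)/n.
  u² squared terms: (-2)²·∫1 dx = 4·π = 4*π;  (-2)²·∫sin(3x)² dx = 4·π/2 = 2*π.
  u² cross terms: 2·(-2)·(-2)·∫1·sin(3x) dx = 8·(2/3) = 16/3.
  So ∫_0^π u² dx = 4*π + 2*π + 16/3 = 16/3 + 6*π.
  (u')² squared terms: (-6)²·∫cos(3x)² dx = 36·π/2 = 18*π.
  So ∫_0^π (u')² dx = 18*π.
||u||_{H^1}^2 = (16/3 + 6*π) + (18*π) = 16/3 + 24*π.


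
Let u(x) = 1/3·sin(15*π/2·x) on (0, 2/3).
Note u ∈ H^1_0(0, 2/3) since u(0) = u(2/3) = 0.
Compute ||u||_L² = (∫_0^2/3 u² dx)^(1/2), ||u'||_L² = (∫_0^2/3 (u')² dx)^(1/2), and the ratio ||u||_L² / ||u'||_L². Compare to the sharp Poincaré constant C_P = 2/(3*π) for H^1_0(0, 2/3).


||u||_L² / ||u'||_L² = 2/(15*π) < C_P = 2/(3*π).

u(x) = 1/3·sin(15*π/2·x), so u'(x) = 5*π*cos(15*π*x/2)/2.
Writing u(x) = A·sin(kπx/L) with A = 1/3 and k = 5, use ∫_0^L sin²(kπx/L) dx = L/2 and ∫_0^L cos²(kπx/L) dx = L/2.
u² = 1/9·sin²(15*π/2·x) and (u')² = 25*π^2/4·cos²(15*π/2·x), and each of sin², cos² integrates to L/2 = 1/3 over (0, 2/3).
∫_0^2/3 u² dx = 1/27, so ||u||_L² = sqrt(3)/9.
∫_0^2/3 (u')² dx = 25*π^2/12, so ||u'||_L² = 5*sqrt(3)*π/6.
Ratio ||u||_L² / ||u'||_L² = 2/(15*π).
Sharp Poincaré constant on H^1_0(0, 2/3) is C_P = L/π = 2/(3*π), achieved by sin(3*π/2·x).
This is the k = 5 harmonic; the ratio L/(kπ) is strictly less than C_P = L/π, consistent with the sharp inequality ||u||_L² ≤ C_P ||u'||_L².


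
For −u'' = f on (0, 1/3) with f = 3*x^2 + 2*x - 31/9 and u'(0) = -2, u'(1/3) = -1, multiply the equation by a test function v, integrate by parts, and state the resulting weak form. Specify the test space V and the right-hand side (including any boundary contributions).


V = H^1(0, 1/3) (v unrestricted at boundary; u is determined up to an additive constant); weak form: ∫_0^1/3 u'v' dx = ∫_0^1/3 (3*x^2 + 2*x - 31/9) v dx − v(1/3) + 2·v(0) for all v ∈ V.

Multiply both sides by a test function v and integrate from 0 to 1/3:
  ∫_0^1/3 −u''(x) v(x) dx = ∫_0^1/3 f(x) v(x) dx.
Integrate the LHS by parts once:
  ∫_0^1/3 −u'' v dx = −[u'(x) v(x)]_0^1/3 + ∫_0^1/3 u'(x) v'(x) dx.
Thus ∫_0^1/3 u'(x) v'(x) dx = ∫_0^1/3 f(x) v(x) dx + [u'(x) v(x)]_0^1/3.
Choose V so that boundary terms are either known or forced to vanish.
u has inhomogeneous Neumann u'(0) = -2, u'(1/3) = -1. [u' v]_0^1/3 = (-1)·v(1/3) − (-2)·v(0) = − v(1/3) + 2·v(0). Take V = H^1(0, 1/3); boundary term becomes part of RHS.
Weak formulation: find u (satisfying any essential BC) such that ∫_0^1/3 u'(x) v'(x) dx = ∫_0^1/3 f v dx − v(1/3) + 2·v(0) for all v ∈ V (Neumann data are natural BCs: they enter the RHS as boundary terms).
Substituting f(x) = 3*x^2 + 2*x - 31/9, the right-hand side is ∫_0^1/3 (3*x^2 + 2*x - 31/9) v dx − v(1/3) + 2·v(0).
Compatibility check (pure Neumann): taking v ≡ 1 ∈ V gives 0 = ∫_0^1/3 f dx + (-1) − (-2), i.e. ∫_0^1/3 f dx must equal u'(0) − u'(1/3) = -1. Indeed ∫_0^1/3 (3*x^2 + 2*x - 31/9) dx = -1, so the data are compatible. The solution is then unique only up to an additive constant (fix it e.g. by requiring ∫_0^1/3 u dx = 0).


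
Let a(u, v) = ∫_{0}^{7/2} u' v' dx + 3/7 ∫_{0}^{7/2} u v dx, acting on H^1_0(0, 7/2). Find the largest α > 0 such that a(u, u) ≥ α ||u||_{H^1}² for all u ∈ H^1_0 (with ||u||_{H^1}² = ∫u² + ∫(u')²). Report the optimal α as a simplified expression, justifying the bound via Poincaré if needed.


α = (21 + 4*π^2)/(4*π^2 + 49)

Coercivity of a(·,·) on H^1_0(0, 7/2) means a(u, u) ≥ α ||u||_{H^1}² for every u ∈ H^1_0.
The interval has length L = 7/2, and Poincaré/coercivity depend only on L. Here a(u, u) = ∫(u')² + (3/7)·∫u².
Here 0 < c = 3/7 < 1. The condition a(u,u) ≥ α||u||_{H^1}² reads (1−α)∫(u')² ≥ (α−c)∫u². Any admissible α is ≤ 1 (rapidly oscillating u have ∫u²/∫(u')² → 0), and α = 1 would force 0 ≥ (1−c)∫u², impossible since c < 1; so 1−α > 0. By the sharp Poincaré inequality on H^1_0 of an interval of length L, ∫(u')² ≥ (π/L)²∫u² with equality for the first sine mode sin(π(x−x₀)/L) (x₀ the left endpoint), so the inequality holds for all u iff (1−α)(π/L)² ≥ α − c, i.e. α ≤ ((π/L)² + c)/((π/L)² + 1) = (1 + c(L/π)²)/(1 + (L/π)²). With (π/L)² = 4*π^2/49 and c = 3/7, the largest admissible constant is α = ((π/L)² + c)/((π/L)² + 1).
Simplifying, α = (21 + 4*π^2)/(4*π^2 + 49).


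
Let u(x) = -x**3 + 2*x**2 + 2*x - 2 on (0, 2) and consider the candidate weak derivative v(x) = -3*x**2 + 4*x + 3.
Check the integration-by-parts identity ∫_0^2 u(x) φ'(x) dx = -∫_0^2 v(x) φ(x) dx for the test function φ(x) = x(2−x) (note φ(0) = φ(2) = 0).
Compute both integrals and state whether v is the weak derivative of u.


LHS = -16/5, RHS = -68/15. No, v is not the weak derivative of u.

u(x) = -x**3 + 2*x**2 + 2*x - 2, classical derivative u'(x) = -3*x**2 + 4*x + 2.
φ(x) = x(2−x), so φ'(x) = 2 - 2*x.
Note φ(0) = φ(2) = 0, so the boundary term u·φ vanishes.
LHS = ∫_0^2 u(x) φ'(x) dx = ∫_0^2 (2*x^4 - 6*x^3 + 8*x - 4) dx. Term by term:
  ∫_0^2 2*x^4 dx = 64/5;  ∫_0^2 -6*x^3 dx = -24;  ∫_0^2 8*x dx = 16;
  ∫_0^2 -4 dx = -8.
Sum: 64/5 − 24 + 16 − 8 = -16/5.
So LHS = -16/5.
∫_0^2 v(x) φ(x) dx = ∫_0^2 (3*x^4 - 10*x^3 + 5*x^2 + 6*x) dx. Term by term:
  ∫_0^2 3*x^4 dx = 96/5;  ∫_0^2 -10*x^3 dx = -40;  ∫_0^2 5*x^2 dx = 40/3;
  ∫_0^2 6*x dx = 12.
Sum: 96/5 − 40 + 40/3 + 12 = 68/15.
So RHS = -∫_0^2 v(x) φ(x) dx = -68/15.
LHS − RHS = 4/3 ≠ 0, so the identity fails.
(For a valid weak derivative the identity must hold for EVERY test function, in particular this one. The failure shows v is NOT the weak derivative of u.)
Correct weak derivative would be u'(x) = -3*x**2 + 4*x + 2.


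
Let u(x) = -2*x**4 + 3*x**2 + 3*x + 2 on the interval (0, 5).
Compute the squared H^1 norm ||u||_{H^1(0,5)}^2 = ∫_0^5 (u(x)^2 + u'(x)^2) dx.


||u||_{H^1}^2 = 170873665/126

The H^1 norm (squared) on an interval (0, L) is
  ||u||_{H^1}^2 = ∫_0^L u(x)^2 dx + ∫_0^L u'(x)^2 dx.
Compute u'(x) = -8*x**3 + 6*x + 3.
Then u(x)^2 = 4*x**8 - 12*x**6 - 12*x**5 + x**4 + 18*x**3 + 21*x**2 + 12*x + 4 and u'(x)^2 = 64*x**6 - 96*x**4 - 48*x**3 + 36*x**2 + 36*x + 9.
Integrate each monomial from 0 to 5 using ∫_0^5 c·x^n dx = c·5^(n+1)/(n+1):
  ∫_0^5 u(x)^2 dx = ∫_0^5 (4*x^8 - 12*x^6 - 12*x^5 + x^4 + 18*x^3 + 21*x^2 + 12*x + 4) dx. Term by term:
    ∫_0^5 4*x^8 dx = 7812500/9;  ∫_0^5 -12*x^6 dx = -937500/7;  ∫_0^5 -12*x^5 dx = -31250;
    ∫_0^5 x^4 dx = 625;  ∫_0^5 18*x^3 dx = 5625/2;  ∫_0^5 21*x^2 dx = 875;
    ∫_0^5 12*x dx = 150;  ∫_0^5 4 dx = 20.
  Sum: 7812500/9 − 937500/7 − 31250 + 625 + 5625/2 + 875 + 150 + 20 = 89127295/126.
  ∫_0^5 u'(x)^2 dx = ∫_0^5 (64*x^6 - 96*x^4 - 48*x^3 + 36*x^2 + 36*x + 9) dx. Term by term:
    ∫_0^5 64*x^6 dx = 5000000/7;  ∫_0^5 -96*x^4 dx = -60000;  ∫_0^5 -48*x^3 dx = -7500;
    ∫_0^5 36*x^2 dx = 1500;  ∫_0^5 36*x dx = 450;  ∫_0^5 9 dx = 45.
  Sum: 5000000/7 − 60000 − 7500 + 1500 + 450 + 45 = 4541465/7.
Adding: ||u||_{H^1}^2 = 89127295/126 + 4541465/7 = 170873665/126.


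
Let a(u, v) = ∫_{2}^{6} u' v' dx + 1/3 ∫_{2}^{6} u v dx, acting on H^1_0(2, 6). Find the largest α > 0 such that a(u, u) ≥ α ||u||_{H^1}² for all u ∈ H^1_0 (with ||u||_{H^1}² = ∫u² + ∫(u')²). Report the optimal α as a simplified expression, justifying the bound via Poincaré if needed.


α = (16/3 + π^2)/(π^2 + 16)

Coercivity of a(·,·) on H^1_0(2, 6) means a(u, u) ≥ α ||u||_{H^1}² for every u ∈ H^1_0.
The interval has length L = 4, and Poincaré/coercivity depend only on L. Here a(u, u) = ∫(u')² + (1/3)·∫u².
Here 0 < c = 1/3 < 1. The condition a(u,u) ≥ α||u||_{H^1}² reads (1−α)∫(u')² ≥ (α−c)∫u². Any admissible α is ≤ 1 (rapidly oscillating u have ∫u²/∫(u')² → 0), and α = 1 would force 0 ≥ (1−c)∫u², impossible since c < 1; so 1−α > 0. By the sharp Poincaré inequality on H^1_0 of an interval of length L, ∫(u')² ≥ (π/L)²∫u² with equality for the first sine mode sin(π(x−x₀)/L) (x₀ the left endpoint), so the inequality holds for all u iff (1−α)(π/L)² ≥ α − c, i.e. α ≤ ((π/L)² + c)/((π/L)² + 1) = (1 + c(L/π)²)/(1 + (L/π)²). With (π/L)² = π^2/16 and c = 1/3, the largest admissible constant is α = ((π/L)² + c)/((π/L)² + 1).
Simplifying, α = (16/3 + π^2)/(π^2 + 16).


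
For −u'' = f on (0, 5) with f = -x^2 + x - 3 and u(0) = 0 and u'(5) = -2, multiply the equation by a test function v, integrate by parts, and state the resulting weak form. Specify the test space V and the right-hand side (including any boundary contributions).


V = {v ∈ H^1(0, 5) : v(0) = 0} (test functions vanish at x = 0 where u is specified); weak form: ∫_0^5 u'v' dx = ∫_0^5 (-x^2 + x - 3) v dx − 2·v(5) for all v ∈ V.

Multiply both sides by a test function v and integrate from 0 to 5:
  ∫_0^5 −u''(x) v(x) dx = ∫_0^5 f(x) v(x) dx.
Integrate the LHS by parts once:
  ∫_0^5 −u'' v dx = −[u'(x) v(x)]_0^5 + ∫_0^5 u'(x) v'(x) dx.
Thus ∫_0^5 u'(x) v'(x) dx = ∫_0^5 f(x) v(x) dx + [u'(x) v(x)]_0^5.
Choose V so that boundary terms are either known or forced to vanish.
Mixed BC: u(0) = 0 (Dirichlet) and u'(5) = -2 (Neumann). Define V = {v ∈ H^1(0, 5) : v(0) = 0}. Then [u' v]_0^5 = u'(5)·v(5) − u'(0)·0 = − 2·v(5).
Weak formulation: find u (satisfying any essential BC) such that ∫_0^5 u'(x) v'(x) dx = ∫_0^5 f v dx − 2·v(5) for all v ∈ V (Dirichlet at 0 absorbed into V; Neumann datum at x = 5 contributes the boundary term).
Substituting f(x) = -x^2 + x - 3, the right-hand side is ∫_0^5 (-x^2 + x - 3) v dx − 2·v(5).


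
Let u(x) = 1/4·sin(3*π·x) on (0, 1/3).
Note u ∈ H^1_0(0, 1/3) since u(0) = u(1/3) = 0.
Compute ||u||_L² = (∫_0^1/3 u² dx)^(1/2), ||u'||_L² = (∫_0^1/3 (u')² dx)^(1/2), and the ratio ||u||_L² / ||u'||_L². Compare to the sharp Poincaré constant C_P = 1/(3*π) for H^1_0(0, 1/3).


||u||_L² / ||u'||_L² = 1/(3*π) = C_P.

u(x) = 1/4·sin(3*π·x), so u'(x) = 3*π*cos(3*π*x)/4.
Writing u(x) = A·sin(kπx/L) with A = 1/4 and k = 1, use ∫_0^L sin²(kπx/L) dx = L/2 and ∫_0^L cos²(kπx/L) dx = L/2.
u² = 1/16·sin²(3*π·x) and (u')² = 9*π^2/16·cos²(3*π·x), and each of sin², cos² integrates to L/2 = 1/6 over (0, 1/3).
∫_0^1/3 u² dx = 1/96, so ||u||_L² = sqrt(6)/24.
∫_0^1/3 (u')² dx = 3*π^2/32, so ||u'||_L² = sqrt(6)*π/8.
Ratio ||u||_L² / ||u'||_L² = 1/(3*π).
Sharp Poincaré constant on H^1_0(0, 1/3) is C_P = L/π = 1/(3*π), achieved by sin(3*π·x).
This is the k = 1 eigenfunction (up to amplitude), so the ratio equals the sharp Poincaré constant exactly.


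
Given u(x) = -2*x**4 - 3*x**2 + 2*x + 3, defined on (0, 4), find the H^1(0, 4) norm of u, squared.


||u||_{H^1}^2 = 96259676/315

The H^1 norm (squared) on an interval (0, L) is
  ||u||_{H^1}^2 = ∫_0^L u(x)^2 dx + ∫_0^L u'(x)^2 dx.
Compute u'(x) = -8*x**3 - 6*x + 2.
Then u(x)^2 = 4*x**8 + 12*x**6 - 8*x**5 - 3*x**4 - 12*x**3 - 14*x**2 + 12*x + 9 and u'(x)^2 = 64*x**6 + 96*x**4 - 32*x**3 + 36*x**2 - 24*x + 4.
Integrate each monomial from 0 to 4 using ∫_0^4 c·x^n dx = c·4^(n+1)/(n+1):
  ∫_0^4 u(x)^2 dx = ∫_0^4 (4*x^8 + 12*x^6 - 8*x^5 - 3*x^4 - 12*x^3 - 14*x^2 + 12*x + 9) dx. Term by term:
    ∫_0^4 4*x^8 dx = 1048576/9;  ∫_0^4 12*x^6 dx = 196608/7;  ∫_0^4 -8*x^5 dx = -16384/3;
    ∫_0^4 -3*x^4 dx = -3072/5;  ∫_0^4 -12*x^3 dx = -768;  ∫_0^4 -14*x^2 dx = -896/3;
    ∫_0^4 12*x dx = 96;  ∫_0^4 9 dx = 36.
  Sum: 1048576/9 + 196608/7 − 16384/3 − 3072/5 − 768 − 896/3 + 96 + 36 = 43339244/315.
  ∫_0^4 u'(x)^2 dx = ∫_0^4 (64*x^6 + 96*x^4 - 32*x^3 + 36*x^2 - 24*x + 4) dx. Term by term:
    ∫_0^4 64*x^6 dx = 1048576/7;  ∫_0^4 96*x^4 dx = 98304/5;  ∫_0^4 -32*x^3 dx = -2048;
    ∫_0^4 36*x^2 dx = 768;  ∫_0^4 -24*x dx = -192;  ∫_0^4 4 dx = 16.
  Sum: 1048576/7 + 98304/5 − 2048 + 768 − 192 + 16 = 5880048/35.
Adding: ||u||_{H^1}^2 = 43339244/315 + 5880048/35 = 96259676/315.


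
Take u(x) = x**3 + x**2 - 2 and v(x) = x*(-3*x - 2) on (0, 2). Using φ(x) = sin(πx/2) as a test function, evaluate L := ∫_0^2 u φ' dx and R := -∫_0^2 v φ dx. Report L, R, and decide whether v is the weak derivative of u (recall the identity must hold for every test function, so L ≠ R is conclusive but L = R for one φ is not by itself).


LHS = -32/π + 96/π^3, RHS = -96/π^3 + 32/π. No, v is not the weak derivative of u.

u(x) = x**3 + x**2 - 2, classical derivative u'(x) = 3*x**2 + 2*x.
φ(x) = sin(πx/2), so φ'(x) = π*cos(π*x/2)/2.
Note φ(0) = φ(2) = 0, so the boundary term u·φ vanishes.
LHS = ∫_0^2 u(x) φ'(x) dx = ∫_0^2 (π*x^3*cos(π*x/2)/2 + π*x^2*cos(π*x/2)/2 - π*cos(π*x/2)) dx. Term by term:
  ∫_0^2 -π*cos(π*x/2) dx = 0;  ∫_0^2 π*x^2*cos(π*x/2)/2 dx = -8/π;  ∫_0^2 π*x^3*cos(π*x/2)/2 dx = -24/π + 96/π^3.
Sum: 0 − 8/π + -24/π + 96/π^3 = -32/π + 96/π^3.
So LHS = -32/π + 96/π^3.
∫_0^2 v(x) φ(x) dx = ∫_0^2 (-3*x^2*sin(π*x/2) - 2*x*sin(π*x/2)) dx. Term by term:
  ∫_0^2 -3*x^2*sin(π*x/2) dx = -24/π + 96/π^3;  ∫_0^2 -2*x*sin(π*x/2) dx = -8/π.
Sum: -24/π + 96/π^3 − 8/π = -32/π + 96/π^3.
So RHS = -∫_0^2 v(x) φ(x) dx = -96/π^3 + 32/π.
LHS − RHS = -64/π + 192/π^3 ≠ 0, so the identity fails.
(For a valid weak derivative the identity must hold for EVERY test function, in particular this one. The failure shows v is NOT the weak derivative of u.)
Correct weak derivative would be u'(x) = 3*x**2 + 2*x.


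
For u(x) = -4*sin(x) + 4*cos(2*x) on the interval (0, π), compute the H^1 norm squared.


||u||_{H^1(0,π)}^2 = 320/3 + 56*π

u'(x) = -8*sin(2*x) - 4*cos(x).
Expand u² and (u')² and integrate term by term on (0, π), using: for integers n ≥ 1, ∫_0^π sin²(nx) dx = ∫_0^π cos²(nx) dx = π/2; for n ≠ n', ∫_0^π sin(nx)sin(n'x) dx = ∫_0^π cos(nx)cos(n'x) dx = 0; and by product-to-sum, ∫_0^π sin(nx)cos(n'x) dx = ½∫_0^π [sin((n+n')x) + sin((n−n')x)] dx, which is 0 when n+n' is even and 2n/(n²−n'²) when n+n' is odd (it need not vanish on (0, π)).
  u² squared terms: (-4)²·∫sin(x)² dx = 16·π/2 = 8*π;  (4)²·∫cos(2x)² dx = 16·π/2 = 8*π.
  u² cross terms: 2·(-4)·(4)·∫sin(x)·cos(2x) dx = -32·(-2/3) = 64/3.
  So ∫_0^π u² dx = 8*π + 8*π + 64/3 = 64/3 + 16*π.
  (u')² squared terms: (-8)²·∫sin(2x)² dx = 64·π/2 = 32*π;  (-4)²·∫cos(x)² dx = 16·π/2 = 8*π.
  (u')² cross terms: 2·(-8)·(-4)·∫sin(2x)·cos(x) dx = 64·(4/3) = 256/3.
  So ∫_0^π (u')² dx = 32*π + 8*π + 256/3 = 256/3 + 40*π.
||u||_{H^1}^2 = (64/3 + 16*π) + (256/3 + 40*π) = 320/3 + 56*π.


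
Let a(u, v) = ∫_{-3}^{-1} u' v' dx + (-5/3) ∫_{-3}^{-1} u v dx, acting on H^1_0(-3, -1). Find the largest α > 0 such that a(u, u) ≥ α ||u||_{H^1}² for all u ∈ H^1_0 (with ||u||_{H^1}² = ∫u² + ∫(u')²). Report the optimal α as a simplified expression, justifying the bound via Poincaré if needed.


α = (-20/3 + π^2)/(4 + π^2)

Coercivity of a(·,·) on H^1_0(-3, -1) means a(u, u) ≥ α ||u||_{H^1}² for every u ∈ H^1_0.
The interval has length L = 2, and Poincaré/coercivity depend only on L. Here a(u, u) = ∫(u')² + (-5/3)·∫u².
Here c = -5/3 < 0 with |c| < (π/L)² = π^2/4, so coercivity still holds. The condition a(u,u) ≥ α||u||_{H^1}² reads (1−α)∫(u')² ≥ (α−c)∫u². Any admissible α is ≤ 1 (rapidly oscillating u have ∫u²/∫(u')² → 0), and α = 1 would force 0 ≥ (1−c)∫u², impossible since c < 1; so 1−α > 0. By the sharp Poincaré inequality on H^1_0 of an interval of length L, ∫(u')² ≥ (π/L)²∫u² with equality for the first sine mode sin(π(x−x₀)/L) (x₀ the left endpoint), so the inequality holds for all u iff (1−α)(π/L)² ≥ α − c, i.e. α ≤ ((π/L)² + c)/((π/L)² + 1) = (1 + c(L/π)²)/(1 + (L/π)²). (Direct route, valid since c ≤ 0: Poincaré gives c∫u² ≥ c(L/π)²∫(u')², so a(u,u) ≥ (1 + c(L/π)²)∫(u')², while ||u||_{H^1}² ≤ (1 + (L/π)²)∫(u')²; dividing yields the same α.) With (π/L)² = π^2/4 and c = -5/3, the largest admissible constant is α = ((π/L)² + c)/((π/L)² + 1).
Simplifying, α = (-20/3 + π^2)/(4 + π^2).


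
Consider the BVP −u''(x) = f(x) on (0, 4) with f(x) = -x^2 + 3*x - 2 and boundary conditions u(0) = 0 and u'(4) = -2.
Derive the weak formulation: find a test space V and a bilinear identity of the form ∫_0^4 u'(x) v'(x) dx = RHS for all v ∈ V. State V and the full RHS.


V = {v ∈ H^1(0, 4) : v(0) = 0} (test functions vanish at x = 0 where u is specified); weak form: ∫_0^4 u'v' dx = ∫_0^4 (-x^2 + 3*x - 2) v dx − 2·v(4) for all v ∈ V.

Multiply both sides by a test function v and integrate from 0 to 4:
  ∫_0^4 −u''(x) v(x) dx = ∫_0^4 f(x) v(x) dx.
Integrate the LHS by parts once:
  ∫_0^4 −u'' v dx = −[u'(x) v(x)]_0^4 + ∫_0^4 u'(x) v'(x) dx.
Thus ∫_0^4 u'(x) v'(x) dx = ∫_0^4 f(x) v(x) dx + [u'(x) v(x)]_0^4.
Choose V so that boundary terms are either known or forced to vanish.
Mixed BC: u(0) = 0 (Dirichlet) and u'(4) = -2 (Neumann). Define V = {v ∈ H^1(0, 4) : v(0) = 0}. Then [u' v]_0^4 = u'(4)·v(4) − u'(0)·0 = − 2·v(4).
Weak formulation: find u (satisfying any essential BC) such that ∫_0^4 u'(x) v'(x) dx = ∫_0^4 f v dx − 2·v(4) for all v ∈ V (Dirichlet at 0 absorbed into V; Neumann datum at x = 4 contributes the boundary term).
Substituting f(x) = -x^2 + 3*x - 2, the right-hand side is ∫_0^4 (-x^2 + 3*x - 2) v dx − 2·v(4).


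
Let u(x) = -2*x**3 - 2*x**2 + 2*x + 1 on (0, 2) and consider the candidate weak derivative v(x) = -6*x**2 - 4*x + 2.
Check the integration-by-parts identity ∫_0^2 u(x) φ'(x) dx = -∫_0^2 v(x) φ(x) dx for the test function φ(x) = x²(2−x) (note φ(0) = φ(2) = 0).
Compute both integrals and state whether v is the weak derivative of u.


LHS = 248/15, RHS = 248/15. Yes, v = u' weakly.

u(x) = -2*x**3 - 2*x**2 + 2*x + 1, classical derivative u'(x) = -6*x**2 - 4*x + 2.
φ(x) = x²(2−x), so φ'(x) = x*(4 - 3*x).
Note φ(0) = φ(2) = 0, so the boundary term u·φ vanishes.
LHS = ∫_0^2 u(x) φ'(x) dx = ∫_0^2 (6*x^5 - 2*x^4 - 14*x^3 + 5*x^2 + 4*x) dx. Term by term:
  ∫_0^2 6*x^5 dx = 64;  ∫_0^2 -2*x^4 dx = -64/5;  ∫_0^2 -14*x^3 dx = -56;
  ∫_0^2 5*x^2 dx = 40/3;  ∫_0^2 4*x dx = 8.
Sum: 64 − 64/5 − 56 + 40/3 + 8 = 248/15.
So LHS = 248/15.
∫_0^2 v(x) φ(x) dx = ∫_0^2 (6*x^5 - 8*x^4 - 10*x^3 + 4*x^2) dx. Term by term:
  ∫_0^2 6*x^5 dx = 64;  ∫_0^2 -8*x^4 dx = -256/5;  ∫_0^2 -10*x^3 dx = -40;
  ∫_0^2 4*x^2 dx = 32/3.
Sum: 64 − 256/5 − 40 + 32/3 = -248/15.
So RHS = -∫_0^2 v(x) φ(x) dx = 248/15.
LHS = RHS, so the identity holds for this test φ.
Moreover u is smooth here and v(x) = u'(x) = -6*x**2 - 4*x + 2 pointwise, so the identity holds for every test function. Hence v is the weak derivative of u.


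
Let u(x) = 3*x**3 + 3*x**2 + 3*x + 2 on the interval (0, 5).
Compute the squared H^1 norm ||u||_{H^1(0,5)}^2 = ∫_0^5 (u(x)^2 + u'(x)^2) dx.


||u||_{H^1}^2 = 3383435/14

The H^1 norm (squared) on an interval (0, L) is
  ||u||_{H^1}^2 = ∫_0^L u(x)^2 dx + ∫_0^L u'(x)^2 dx.
Compute u'(x) = 9*x**2 + 6*x + 3.
Then u(x)^2 = 9*x**6 + 18*x**5 + 27*x**4 + 30*x**3 + 21*x**2 + 12*x + 4 and u'(x)^2 = 81*x**4 + 108*x**3 + 90*x**2 + 36*x + 9.
Integrate each monomial from 0 to 5 using ∫_0^5 c·x^n dx = c·5^(n+1)/(n+1):
  ∫_0^5 u(x)^2 dx = ∫_0^5 (9*x^6 + 18*x^5 + 27*x^4 + 30*x^3 + 21*x^2 + 12*x + 4) dx. Term by term:
    ∫_0^5 9*x^6 dx = 703125/7;  ∫_0^5 18*x^5 dx = 46875;  ∫_0^5 27*x^4 dx = 16875;
    ∫_0^5 30*x^3 dx = 9375/2;  ∫_0^5 21*x^2 dx = 875;  ∫_0^5 12*x dx = 150;
    ∫_0^5 4 dx = 20.
  Sum: 703125/7 + 46875 + 16875 + 9375/2 + 875 + 150 + 20 = 2379005/14.
  ∫_0^5 u'(x)^2 dx = ∫_0^5 (81*x^4 + 108*x^3 + 90*x^2 + 36*x + 9) dx. Term by term:
    ∫_0^5 81*x^4 dx = 50625;  ∫_0^5 108*x^3 dx = 16875;  ∫_0^5 90*x^2 dx = 3750;
    ∫_0^5 36*x dx = 450;  ∫_0^5 9 dx = 45.
  Sum: 50625 + 16875 + 3750 + 450 + 45 = 71745.
Adding: ||u||_{H^1}^2 = 2379005/14 + 71745 = 3383435/14.


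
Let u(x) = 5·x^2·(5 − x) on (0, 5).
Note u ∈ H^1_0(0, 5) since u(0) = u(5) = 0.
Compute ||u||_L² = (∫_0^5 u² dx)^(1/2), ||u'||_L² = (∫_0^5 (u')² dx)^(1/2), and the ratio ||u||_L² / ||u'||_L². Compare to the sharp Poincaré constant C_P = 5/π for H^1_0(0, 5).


||u||_L² / ||u'||_L² = 5*sqrt(14)/14 < C_P = 5/π.

u(x) = 5·x^2·(5 − x), so u'(x) = 5*x*(10 - 3*x).
u(x) = 5·x^2·(5 − x) vanishes at x = 0 and x = 5, so u ∈ H^1_0(0, 5). Differentiate via the product rule and integrate the resulting polynomials term by term.
  ∫_0^5 u² dx = ∫_0^5 (25*x^6 - 250*x^5 + 625*x^4) dx. Term by term:
    ∫_0^5 25*x^6 dx = 1953125/7;  ∫_0^5 -250*x^5 dx = -1953125/3;  ∫_0^5 625*x^4 dx = 390625.
  Sum: 1953125/7 − 1953125/3 + 390625 = 390625/21.
  ∫_0^5 (u')² dx = ∫_0^5 (225*x^4 - 1500*x^3 + 2500*x^2) dx. Term by term:
    ∫_0^5 225*x^4 dx = 140625;  ∫_0^5 -1500*x^3 dx = -234375;  ∫_0^5 2500*x^2 dx = 312500/3.
  Sum: 140625 − 234375 + 312500/3 = 31250/3.
∫_0^5 u² dx = 390625/21, so ||u||_L² = 625*sqrt(21)/21.
∫_0^5 (u')² dx = 31250/3, so ||u'||_L² = 125*sqrt(6)/3.
Ratio ||u||_L² / ||u'||_L² = 5*sqrt(14)/14.
Sharp Poincaré constant on H^1_0(0, 5) is C_P = L/π = 5/π, achieved by sin(π/5·x).
A polynomial bump cannot attain the sharp Poincaré constant (only the first sine eigenfunction does), so the ratio is strictly less than C_P, consistent with ||u||_L² ≤ C_P ||u'||_L².


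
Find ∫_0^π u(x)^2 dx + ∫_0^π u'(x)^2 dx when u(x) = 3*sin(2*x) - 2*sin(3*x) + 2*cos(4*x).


||u||_{H^1(0,π)}^2 = 816/7 + 153*π/2

u'(x) = -8*sin(4*x) + 6*cos(2*x) - 6*cos(3*x).
Expand u² and (u')² and integrate term by term on (0, π), using: for integers n ≥ 1, ∫_0^π sin²(nx) dx = ∫_0^π cos²(nx) dx = π/2; for n ≠ n', ∫_0^π sin(nx)sin(n'x) dx = ∫_0^π cos(nx)cos(n'x) dx = 0; and by product-to-sum, ∫_0^π sin(nx)cos(n'x) dx = ½∫_0^π [sin((n+n')x) + sin((n−n')x)] dx, which is 0 when n+n' is even and 2n/(n²−n'²) when n+n' is odd (it need not vanish on (0, π)).
  u² squared terms: (-2)²·∫sin(3x)² dx = 4·π/2 = 2*π;  (2)²·∫cos(4x)² dx = 4·π/2 = 2*π;  (3)²·∫sin(2x)² dx = 9·π/2 = 9*π/2.
  u² cross terms: 2·(-2)·(2)·∫sin(3x)·cos(4x) dx = -8·(-6/7) = 48/7;  2·(-2)·(3)·∫sin(3x)·sin(2x) dx = -12·(0) = 0;  2·(2)·(3)·∫cos(4x)·sin(2x) dx = 12·(0) = 0.
  So ∫_0^π u² dx = 2*π + 2*π + 9*π/2 + 48/7 + 0 + 0 = 48/7 + 17*π/2.
  (u')² squared terms: (-8)²·∫sin(4x)² dx = 64·π/2 = 32*π;  (-6)²·∫cos(3x)² dx = 36·π/2 = 18*π;  (6)²·∫cos(2x)² dx = 36·π/2 = 18*π.
  (u')² cross terms: 2·(-8)·(-6)·∫sin(4x)·cos(3x) dx = 96·(8/7) = 768/7;  2·(-8)·(6)·∫sin(4x)·cos(2x) dx = -96·(0) = 0;  2·(-6)·(6)·∫cos(3x)·cos(2x) dx = -72·(0) = 0.
  So ∫_0^π (u')² dx = 32*π + 18*π + 18*π + 768/7 + 0 + 0 = 768/7 + 68*π.
||u||_{H^1}^2 = (48/7 + 17*π/2) + (768/7 + 68*π) = 816/7 + 153*π/2.


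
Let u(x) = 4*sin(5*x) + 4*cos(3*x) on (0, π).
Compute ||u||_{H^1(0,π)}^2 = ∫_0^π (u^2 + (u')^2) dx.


||u||_{H^1(0,π)}^2 = 288*π

u'(x) = -12*sin(3*x) + 20*cos(5*x).
Expand u² and (u')² and integrate term by term on (0, π), using: for integers n ≥ 1, ∫_0^π sin²(nx) dx = ∫_0^π cos²(nx) dx = π/2; for n ≠ n', ∫_0^π sin(nx)sin(n'x) dx = ∫_0^π cos(nx)cos(n'x) dx = 0; and by product-to-sum, ∫_0^π sin(nx)cos(n'x) dx = ½∫_0^π [sin((n+n')x) + sin((n−n')x)] dx, which is 0 when n+n' is even and 2n/(n²−n'²) when n+n' is odd (it need not vanish on (0, π)).
  u² squared terms: (4)²·∫cos(3x)² dx = 16·π/2 = 8*π;  (4)²·∫sin(5x)² dx = 16·π/2 = 8*π.
  u² cross terms: 2·(4)·(4)·∫cos(3x)·sin(5x) dx = 32·(0) = 0.
  So ∫_0^π u² dx = 8*π + 8*π + 0 = 16*π.
  (u')² squared terms: (-12)²·∫sin(3x)² dx = 144·π/2 = 72*π;  (20)²·∫cos(5x)² dx = 400·π/2 = 200*π.
  (u')² cross terms: 2·(-12)·(20)·∫sin(3x)·cos(5x) dx = -480·(0) = 0.
  So ∫_0^π (u')² dx = 72*π + 200*π + 0 = 272*π.
||u||_{H^1}^2 = (16*π) + (272*π) = 288*π.


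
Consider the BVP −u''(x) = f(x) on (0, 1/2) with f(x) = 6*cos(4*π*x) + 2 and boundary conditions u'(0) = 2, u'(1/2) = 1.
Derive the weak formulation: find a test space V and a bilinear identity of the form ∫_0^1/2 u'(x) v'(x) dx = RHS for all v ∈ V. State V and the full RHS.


V = H^1(0, 1/2) (v unrestricted at boundary; u is determined up to an additive constant); weak form: ∫_0^1/2 u'v' dx = ∫_0^1/2 (6*cos(4*π*x) + 2) v dx + v(1/2) − 2·v(0) for all v ∈ V.

Multiply both sides by a test function v and integrate from 0 to 1/2:
  ∫_0^1/2 −u''(x) v(x) dx = ∫_0^1/2 f(x) v(x) dx.
Integrate the LHS by parts once:
  ∫_0^1/2 −u'' v dx = −[u'(x) v(x)]_0^1/2 + ∫_0^1/2 u'(x) v'(x) dx.
Thus ∫_0^1/2 u'(x) v'(x) dx = ∫_0^1/2 f(x) v(x) dx + [u'(x) v(x)]_0^1/2.
Choose V so that boundary terms are either known or forced to vanish.
u has inhomogeneous Neumann u'(0) = 2, u'(1/2) = 1. [u' v]_0^1/2 = (1)·v(1/2) − (2)·v(0) = v(1/2) − 2·v(0). Take V = H^1(0, 1/2); boundary term becomes part of RHS.
Weak formulation: find u (satisfying any essential BC) such that ∫_0^1/2 u'(x) v'(x) dx = ∫_0^1/2 f v dx + v(1/2) − 2·v(0) for all v ∈ V (Neumann data are natural BCs: they enter the RHS as boundary terms).
Substituting f(x) = 6*cos(4*π*x) + 2, the right-hand side is ∫_0^1/2 (6*cos(4*π*x) + 2) v dx + v(1/2) − 2·v(0).
Compatibility check (pure Neumann): taking v ≡ 1 ∈ V gives 0 = ∫_0^1/2 f dx + (1) − (2), i.e. ∫_0^1/2 f dx must equal u'(0) − u'(1/2) = 1. Indeed ∫_0^1/2 (6*cos(4*π*x) + 2) dx = 1, so the data are compatible. The solution is then unique only up to an additive constant (fix it e.g. by requiring ∫_0^1/2 u dx = 0).


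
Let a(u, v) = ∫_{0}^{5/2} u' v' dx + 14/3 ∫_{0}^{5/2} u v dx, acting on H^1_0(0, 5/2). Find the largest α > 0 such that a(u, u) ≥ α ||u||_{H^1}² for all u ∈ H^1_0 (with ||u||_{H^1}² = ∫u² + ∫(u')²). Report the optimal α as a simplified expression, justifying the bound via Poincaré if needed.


α = 1

Coercivity of a(·,·) on H^1_0(0, 5/2) means a(u, u) ≥ α ||u||_{H^1}² for every u ∈ H^1_0.
The interval has length L = 5/2, and Poincaré/coercivity depend only on L. Here a(u, u) = ∫(u')² + (14/3)·∫u².
Here c = 14/3 ≥ 1, so a(u,u) = ∫(u')² + c∫u² ≥ ∫(u')² + ∫u² = ||u||_{H^1}², i.e. α = 1 works. No larger α is possible: a(u,u) ≥ α||u||_{H^1}² means (1−α)∫(u')² ≥ (α−c)∫u², and for the modes u_n = sin(nπ(x−x₀)/L) (x₀ the left endpoint) one has ∫u_n²/∫(u_n')² = (L/(nπ))² → 0, so a(u_n,u_n)/||u_n||_{H^1}² → 1. Hence the optimal constant is α = 1.
Therefore α = 1.


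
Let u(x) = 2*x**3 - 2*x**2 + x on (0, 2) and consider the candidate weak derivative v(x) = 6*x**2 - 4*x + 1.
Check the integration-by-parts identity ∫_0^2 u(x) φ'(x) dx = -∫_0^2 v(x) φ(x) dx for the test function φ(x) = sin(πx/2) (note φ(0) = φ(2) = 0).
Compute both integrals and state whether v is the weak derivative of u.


LHS = -36/π + 192/π^3, RHS = -36/π + 192/π^3. Yes, v = u' weakly.

u(x) = 2*x**3 - 2*x**2 + x, classical derivative u'(x) = 6*x**2 - 4*x + 1.
φ(x) = sin(πx/2), so φ'(x) = π*cos(π*x/2)/2.
Note φ(0) = φ(2) = 0, so the boundary term u·φ vanishes.
LHS = ∫_0^2 u(x) φ'(x) dx = ∫_0^2 (π*x^3*cos(π*x/2) - π*x^2*cos(π*x/2) + π*x*cos(π*x/2)/2) dx. Term by term:
  ∫_0^2 π*x^3*cos(π*x/2) dx = -48/π + 192/π^3;  ∫_0^2 π*x*cos(π*x/2)/2 dx = -4/π;  ∫_0^2 -π*x^2*cos(π*x/2) dx = 16/π.
Sum: -48/π + 192/π^3 − 4/π + 16/π = -36/π + 192/π^3.
So LHS = -36/π + 192/π^3.
∫_0^2 v(x) φ(x) dx = ∫_0^2 (6*x^2*sin(π*x/2) - 4*x*sin(π*x/2) + sin(π*x/2)) dx. Term by term:
  ∫_0^2 -4*x*sin(π*x/2) dx = -16/π;  ∫_0^2 6*x^2*sin(π*x/2) dx = -192/π^3 + 48/π;  ∫_0^2 sin(π*x/2) dx = 4/π.
Sum: -16/π + -192/π^3 + 48/π + 4/π = -192/π^3 + 36/π.
So RHS = -∫_0^2 v(x) φ(x) dx = -36/π + 192/π^3.
LHS = RHS, so the identity holds for this test φ.
Moreover u is smooth here and v(x) = u'(x) = 6*x**2 - 4*x + 1 pointwise, so the identity holds for every test function. Hence v is the weak derivative of u.


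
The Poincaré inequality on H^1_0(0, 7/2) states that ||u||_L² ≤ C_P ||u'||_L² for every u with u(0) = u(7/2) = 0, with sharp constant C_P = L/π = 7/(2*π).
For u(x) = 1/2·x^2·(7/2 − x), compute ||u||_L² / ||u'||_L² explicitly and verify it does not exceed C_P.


||u||_L² / ||u'||_L² = sqrt(14)/4 < C_P = 7/(2*π).

u(x) = 1/2·x^2·(7/2 − x), so u'(x) = x*(7 - 3*x)/2.
u(x) = 1/2·x^2·(7/2 − x) vanishes at x = 0 and x = 7/2, so u ∈ H^1_0(0, 7/2). Differentiate via the product rule and integrate the resulting polynomials term by term.
  ∫_0^7/2 u² dx = ∫_0^7/2 (x^6/4 - 7*x^5/4 + 49*x^4/16) dx. Term by term:
    ∫_0^7/2 x^6/4 dx = 117649/512;  ∫_0^7/2 -7*x^5/4 dx = -823543/1536;  ∫_0^7/2 49*x^4/16 dx = 823543/2560.
  Sum: 117649/512 − 823543/1536 + 823543/2560 = 117649/7680.
  ∫_0^7/2 (u')² dx = ∫_0^7/2 (9*x^4/4 - 21*x^3/2 + 49*x^2/4) dx. Term by term:
    ∫_0^7/2 9*x^4/4 dx = 151263/640;  ∫_0^7/2 -21*x^3/2 dx = -50421/128;  ∫_0^7/2 49*x^2/4 dx = 16807/96.
  Sum: 151263/640 − 50421/128 + 16807/96 = 16807/960.
∫_0^7/2 u² dx = 117649/7680, so ||u||_L² = 343*sqrt(30)/480.
∫_0^7/2 (u')² dx = 16807/960, so ||u'||_L² = 49*sqrt(105)/120.
Ratio ||u||_L² / ||u'||_L² = sqrt(14)/4.
Sharp Poincaré constant on H^1_0(0, 7/2) is C_P = L/π = 7/(2*π), achieved by sin(2*π/7·x).
A polynomial bump cannot attain the sharp Poincaré constant (only the first sine eigenfunction does), so the ratio is strictly less than C_P, consistent with ||u||_L² ≤ C_P ||u'||_L².


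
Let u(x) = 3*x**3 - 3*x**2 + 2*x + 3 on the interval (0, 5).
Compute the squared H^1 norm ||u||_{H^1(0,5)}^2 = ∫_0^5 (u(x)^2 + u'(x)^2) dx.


||u||_{H^1}^2 = 4356055/42

The H^1 norm (squared) on an interval (0, L) is
  ||u||_{H^1}^2 = ∫_0^L u(x)^2 dx + ∫_0^L u'(x)^2 dx.
Compute u'(x) = 9*x**2 - 6*x + 2.
Then u(x)^2 = 9*x**6 - 18*x**5 + 21*x**4 + 6*x**3 - 14*x**2 + 12*x + 9 and u'(x)^2 = 81*x**4 - 108*x**3 + 72*x**2 - 24*x + 4.
Integrate each monomial from 0 to 5 using ∫_0^5 c·x^n dx = c·5^(n+1)/(n+1):
  ∫_0^5 u(x)^2 dx = ∫_0^5 (9*x^6 - 18*x^5 + 21*x^4 + 6*x^3 - 14*x^2 + 12*x + 9) dx. Term by term:
    ∫_0^5 9*x^6 dx = 703125/7;  ∫_0^5 -18*x^5 dx = -46875;  ∫_0^5 21*x^4 dx = 13125;
    ∫_0^5 6*x^3 dx = 1875/2;  ∫_0^5 -14*x^2 dx = -1750/3;  ∫_0^5 12*x dx = 150;
    ∫_0^5 9 dx = 45.
  Sum: 703125/7 − 46875 + 13125 + 1875/2 − 1750/3 + 150 + 45 = 2824315/42.
  ∫_0^5 u'(x)^2 dx = ∫_0^5 (81*x^4 - 108*x^3 + 72*x^2 - 24*x + 4) dx. Term by term:
    ∫_0^5 81*x^4 dx = 50625;  ∫_0^5 -108*x^3 dx = -16875;  ∫_0^5 72*x^2 dx = 3000;
    ∫_0^5 -24*x dx = -300;  ∫_0^5 4 dx = 20.
  Sum: 50625 − 16875 + 3000 − 300 + 20 = 36470.
Adding: ||u||_{H^1}^2 = 2824315/42 + 36470 = 4356055/42.


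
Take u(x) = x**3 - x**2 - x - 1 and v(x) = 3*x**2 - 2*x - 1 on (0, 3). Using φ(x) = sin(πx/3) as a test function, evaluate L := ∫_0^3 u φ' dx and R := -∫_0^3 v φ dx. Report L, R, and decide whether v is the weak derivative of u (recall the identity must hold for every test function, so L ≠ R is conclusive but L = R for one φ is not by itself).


LHS = -57/π + 324/π^3, RHS = -57/π + 324/π^3. Yes, v = u' weakly.

u(x) = x**3 - x**2 - x - 1, classical derivative u'(x) = 3*x**2 - 2*x - 1.
φ(x) = sin(πx/3), so φ'(x) = π*cos(π*x/3)/3.
Note φ(0) = φ(3) = 0, so the boundary term u·φ vanishes.
LHS = ∫_0^3 u(x) φ'(x) dx = ∫_0^3 (π*x^3*cos(π*x/3)/3 - π*x^2*cos(π*x/3)/3 - π*x*cos(π*x/3)/3 - π*cos(π*x/3)/3) dx. Term by term:
  ∫_0^3 -π*cos(π*x/3)/3 dx = 0;  ∫_0^3 -π*x*cos(π*x/3)/3 dx = 6/π;  ∫_0^3 -π*x^2*cos(π*x/3)/3 dx = 18/π;
  ∫_0^3 π*x^3*cos(π*x/3)/3 dx = -81/π + 324/π^3.
Sum: 0 + 6/π + 18/π + -81/π + 324/π^3 = -57/π + 324/π^3.
So LHS = -57/π + 324/π^3.
∫_0^3 v(x) φ(x) dx = ∫_0^3 (3*x^2*sin(π*x/3) - 2*x*sin(π*x/3) - sin(π*x/3)) dx. Term by term:
  ∫_0^3 -sin(π*x/3) dx = -6/π;  ∫_0^3 -2*x*sin(π*x/3) dx = -18/π;  ∫_0^3 3*x^2*sin(π*x/3) dx = -324/π^3 + 81/π.
Sum: -6/π − 18/π + -324/π^3 + 81/π = -324/π^3 + 57/π.
So RHS = -∫_0^3 v(x) φ(x) dx = -57/π + 324/π^3.
LHS = RHS, so the identity holds for this test φ.
Moreover u is smooth here and v(x) = u'(x) = 3*x**2 - 2*x - 1 pointwise, so the identity holds for every test function. Hence v is the weak derivative of u.


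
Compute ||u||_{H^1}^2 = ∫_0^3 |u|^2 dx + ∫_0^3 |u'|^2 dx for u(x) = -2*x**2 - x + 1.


||u||_{H^1}^2 = 2127/5

The H^1 norm (squared) on an interval (0, L) is
  ||u||_{H^1}^2 = ∫_0^L u(x)^2 dx + ∫_0^L u'(x)^2 dx.
Compute u'(x) = -4*x - 1.
Then u(x)^2 = 4*x**4 + 4*x**3 - 3*x**2 - 2*x + 1 and u'(x)^2 = 16*x**2 + 8*x + 1.
Integrate each monomial from 0 to 3 using ∫_0^3 c·x^n dx = c·3^(n+1)/(n+1):
  ∫_0^3 u(x)^2 dx = ∫_0^3 (4*x^4 + 4*x^3 - 3*x^2 - 2*x + 1) dx. Term by term:
    ∫_0^3 4*x^4 dx = 972/5;  ∫_0^3 4*x^3 dx = 81;  ∫_0^3 -3*x^2 dx = -27;
    ∫_0^3 -2*x dx = -9;  ∫_0^3 1 dx = 3.
  Sum: 972/5 + 81 − 27 − 9 + 3 = 1212/5.
  ∫_0^3 u'(x)^2 dx = ∫_0^3 (16*x^2 + 8*x + 1) dx. Term by term:
    ∫_0^3 16*x^2 dx = 144;  ∫_0^3 8*x dx = 36;  ∫_0^3 1 dx = 3.
  Sum: 144 + 36 + 3 = 183.
Adding: ||u||_{H^1}^2 = 1212/5 + 183 = 2127/5.


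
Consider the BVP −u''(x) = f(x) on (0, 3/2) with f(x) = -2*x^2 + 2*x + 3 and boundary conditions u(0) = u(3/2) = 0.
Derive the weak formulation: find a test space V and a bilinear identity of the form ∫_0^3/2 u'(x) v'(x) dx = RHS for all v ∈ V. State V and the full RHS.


V = H^1_0(0, 3/2) (so v(0) = v(3/2) = 0); weak form: ∫_0^3/2 u'v' dx = ∫_0^3/2 (-2*x^2 + 2*x + 3) v dx for all v ∈ V.

Multiply both sides by a test function v and integrate from 0 to 3/2:
  ∫_0^3/2 −u''(x) v(x) dx = ∫_0^3/2 f(x) v(x) dx.
Integrate the LHS by parts once:
  ∫_0^3/2 −u'' v dx = −[u'(x) v(x)]_0^3/2 + ∫_0^3/2 u'(x) v'(x) dx.
Thus ∫_0^3/2 u'(x) v'(x) dx = ∫_0^3/2 f(x) v(x) dx + [u'(x) v(x)]_0^3/2.
Choose V so that boundary terms are either known or forced to vanish.
u is Dirichlet: u(0) = u(3/2) = 0. Let V = H^1_0(0, 3/2); then v(0) = v(3/2) = 0, and [u' v]_0^3/2 = 0.
Weak formulation: find u (satisfying any essential BC) such that ∫_0^3/2 u'(x) v'(x) dx = ∫_0^3/2 f v dx for all v ∈ V.
Substituting f(x) = -2*x^2 + 2*x + 3, the right-hand side is ∫_0^3/2 (-2*x^2 + 2*x + 3) v dx.
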